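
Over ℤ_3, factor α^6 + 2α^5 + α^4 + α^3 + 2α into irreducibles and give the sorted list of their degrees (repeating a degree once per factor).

Write f(α) = α^6 + 2α^5 + α^4 + α^3 + 2α.
Roots in ℤ_3: f(0) = 0 → root; f(1) = 1; f(2) = 0 → root.
Linear factors from roots: (α), (α + 1).
Complete factorization: f(α) = (α)·(α + 1)·(α^2 + 1)·(α^2 + α + 2).
Factor degrees with multiplicity: 1 + 1 + 2 + 2 = 6.

1, 1, 2, 2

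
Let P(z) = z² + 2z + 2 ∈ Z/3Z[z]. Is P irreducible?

Check for roots in Z/3Z: P(0) = 2; P(1) = 2; P(2) = 1.
No roots. A degree-2 polynomial over a field with no linear factor is irreducible.

Yes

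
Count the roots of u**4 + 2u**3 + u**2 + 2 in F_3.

Write h(u) = u**4 + 2u**3 + u**2 + 2.
Evaluate at each of the 3 elements of F_3:
h(0) = 2; h(1) = 0 → root; h(2) = 2.
Roots: {1}.

1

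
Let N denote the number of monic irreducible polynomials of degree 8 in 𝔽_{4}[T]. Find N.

8160

The number of monic irreducibles of degree 8 over GF(4) is (1/8)·Σ_{d∣8} μ(8/d) 4^d.
Divisors of 8: 1, 2, 4, 8; μ(8/d) for each: 0, 0, -1, 1.
Σ = − 4^4 + 4^8 = 65280.
N = 65280/8 = 8160.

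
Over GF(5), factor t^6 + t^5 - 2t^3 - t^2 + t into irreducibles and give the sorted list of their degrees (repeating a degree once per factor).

Write h(t) = t^6 + t^5 - 2t^3 - t^2 + t.
Roots in GF(5): h(0) = 0 → root; h(1) = 0 → root; h(2) = 3; h(3) = 2; h(4) = 0 → root.
Linear factors from roots: (t), (t - 1), (t + 1).
Complete factorization: h(t) = (t)·(t + 1)·(t - 1)·(t^3 + t^2 + t - 1).
Factor degrees with multiplicity: 1 + 1 + 1 + 3 = 6.

1, 1, 1, 3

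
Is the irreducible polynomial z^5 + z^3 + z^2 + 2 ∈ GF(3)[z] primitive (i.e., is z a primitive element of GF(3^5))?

No

Write f(z) = z^5 + z^3 + z^2 + 2.
|GF(3^5)^×| = 3^5 − 1 = 242. Prime factorization: 242 = 2·11^2.
f is primitive ⇔ z has order 242 in GF(3)[z]/(f), i.e. z^(242/q) ≠ 1 for each prime q | 242.
z^(121) mod f = 1
z^(22) mod f = z^4 + 2z^2 + 2z + 2.
Since z^(121) = 1, the order of z divides 121 < 242; not primitive.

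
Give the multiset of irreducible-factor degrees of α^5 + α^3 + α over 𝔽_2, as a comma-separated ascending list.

1, 2, 2

Write h(α) = α^5 + α^3 + α.
Roots in 𝔽_2: h(0) = 0 → root; h(1) = 1.
Linear factors from roots: (α).
Complete factorization: h(α) = (α)·(α^2 + α + 1)^2.
Factor degrees with multiplicity: 1 + 2 + 2 = 5.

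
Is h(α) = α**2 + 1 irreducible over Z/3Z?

Yes

Check for roots in Z/3Z: h(0) = 1; h(1) = 2; h(2) = 2.
No roots. A degree-2 polynomial over a field with no linear factor is irreducible.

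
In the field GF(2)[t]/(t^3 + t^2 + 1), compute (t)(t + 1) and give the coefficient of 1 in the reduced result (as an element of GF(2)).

Multiply in GF(2)[t]: (t)·(t + 1) = t^2 + t.
Reduced: t^2 + t.

0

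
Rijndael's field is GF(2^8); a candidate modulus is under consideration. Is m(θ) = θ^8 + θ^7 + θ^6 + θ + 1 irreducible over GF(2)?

Yes

Check for roots in GF(2): m(0) = 1; m(1) = 1.
No roots, so no linear factors.
Monic irreducibles of degree 2 over GF(2): θ^2 + θ + 1.
None of them divide m (all give nonzero remainder).
Monic irreducibles of degree 3 over GF(2): θ^3 + θ + 1, θ^3 + θ^2 + 1.
None of them divide m (all give nonzero remainder).
Monic irreducibles of degree 4 over GF(2): θ^4 + θ + 1, θ^4 + θ^3 + 1, θ^4 + θ^3 + θ^2 + θ + 1.
None of them divide m (all give nonzero remainder).
No irreducible factor of degree ≤ 4 exists, so m is irreducible over GF(2).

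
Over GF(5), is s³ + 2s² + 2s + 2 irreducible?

Write h(s) = s³ + 2s² + 2s + 2.
Check for roots in GF(5): h(0) = 2; h(1) = 2; h(2) = 2; h(3) = 3; h(4) = 1.
No roots. A degree-3 polynomial over a field with no linear factor is irreducible.

Yes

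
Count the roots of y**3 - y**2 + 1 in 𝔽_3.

0

Write h(y) = y**3 - y**2 + 1.
Evaluate at each of the 3 elements of 𝔽_3:
h(0) = 1; h(1) = 1; h(2) = 2.
No element is a root.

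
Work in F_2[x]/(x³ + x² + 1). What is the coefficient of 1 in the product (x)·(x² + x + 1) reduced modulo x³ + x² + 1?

1

Multiply in F_2[x]: (x)·(x² + x + 1) = x³ + x² + x.
Reduce using x³ ≡ x² + 1 (mod x³ + x² + 1).
Reduced: x + 1.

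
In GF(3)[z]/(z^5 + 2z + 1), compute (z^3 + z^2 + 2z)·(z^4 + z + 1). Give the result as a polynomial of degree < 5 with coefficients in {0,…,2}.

z^4 + 1

Multiply in GF(3)[z]: (z^3 + z^2 + 2z)·(z^4 + z + 1) = z^7 + z^6 + 2z^5 + z^4 + 2z^3 + 2z.
Reduce using z^5 ≡ z + 2 (mod z^5 + 2z + 1).
Reduced: z^4 + 1.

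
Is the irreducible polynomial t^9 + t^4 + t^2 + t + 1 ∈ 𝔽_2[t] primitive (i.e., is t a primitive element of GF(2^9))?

Write f(t) = t^9 + t^4 + t^2 + t + 1.
|GF(2^9)^×| = 2^9 − 1 = 511. Prime factorization: 511 = 7·73.
f is primitive ⇔ t has order 511 in GF(2)[t]/(f), i.e. t^(511/q) ≠ 1 for each prime q | 511.
t^(73) mod f = 1
t^(7) mod f = t^7.
Since t^(73) = 1, the order of t divides 73 < 511; not primitive.

No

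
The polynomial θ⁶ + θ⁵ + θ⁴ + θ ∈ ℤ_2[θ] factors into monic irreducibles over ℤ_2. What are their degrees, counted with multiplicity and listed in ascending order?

1, 1, 1, 3

Write h(θ) = θ⁶ + θ⁵ + θ⁴ + θ.
Roots in ℤ_2: h(0) = 0 → root; h(1) = 0 → root.
Linear factors from roots: (θ), (θ + 1).
Complete factorization: h(θ) = (θ)·(θ + 1)^2·(θ³ + θ² + 1).
Factor degrees with multiplicity: 1 + 1 + 1 + 3 = 6.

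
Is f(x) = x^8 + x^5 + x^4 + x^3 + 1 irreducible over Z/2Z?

Check for roots in Z/2Z: f(0) = 1; f(1) = 1.
No roots, so no linear factors.
Monic irreducibles of degree 2 over GF(2): x^2 + x + 1.
None of them divide f (all give nonzero remainder).
Monic irreducibles of degree 3 over GF(2): x^3 + x + 1, x^3 + x^2 + 1.
None of them divide f (all give nonzero remainder).
Monic irreducibles of degree 4 over GF(2): x^4 + x + 1, x^4 + x^3 + 1, x^4 + x^3 + x^2 + x + 1.
None of them divide f (all give nonzero remainder).
No irreducible factor of degree ≤ 4 exists, so f is irreducible over GF(2).

Yes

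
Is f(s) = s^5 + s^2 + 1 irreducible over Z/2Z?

Yes

Check for roots in Z/2Z: f(0) = 1; f(1) = 1.
No roots, so no linear factors.
Monic irreducibles of degree 2 over GF(2): s^2 + s + 1.
None of them divide f (all give nonzero remainder).
No irreducible factor of degree ≤ 2 exists, so f is irreducible over GF(2).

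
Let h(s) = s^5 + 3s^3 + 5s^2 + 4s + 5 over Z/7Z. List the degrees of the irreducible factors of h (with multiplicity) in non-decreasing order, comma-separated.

5

Complete factorization: h(s) = (s^5 + 3s^3 + 5s^2 + 4s + 5).
Factor degrees with multiplicity: 5 = 5.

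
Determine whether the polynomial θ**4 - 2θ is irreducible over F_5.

No

Write m(θ) = θ**4 - 2θ.
Check for roots in F_5: m(0) = 0 → root; m(1) = 4; m(2) = 2; m(3) = 0 → root; m(4) = 3.
m(0) = 0, so (θ) divides m(θ); m is reducible.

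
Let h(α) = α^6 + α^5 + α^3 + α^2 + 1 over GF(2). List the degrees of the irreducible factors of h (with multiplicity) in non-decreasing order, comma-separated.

Roots in GF(2): h(0) = 1; h(1) = 1.
Complete factorization: h(α) = (α^6 + α^5 + α^3 + α^2 + 1).
Factor degrees with multiplicity: 6 = 6.

6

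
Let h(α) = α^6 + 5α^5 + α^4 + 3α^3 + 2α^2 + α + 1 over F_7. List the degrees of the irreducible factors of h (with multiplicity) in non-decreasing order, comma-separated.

1, 1, 1, 3

Linear factors from roots: (α + 6), (α + 4).
Complete factorization: h(α) = (α + 4)·(α + 6)^2·(α^3 + 3α^2 + 2α + 2).
Factor degrees with multiplicity: 1 + 1 + 1 + 3 = 6.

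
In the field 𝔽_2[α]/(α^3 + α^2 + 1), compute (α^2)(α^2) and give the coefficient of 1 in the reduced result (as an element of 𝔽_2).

1

Multiply in 𝔽_2[α]: (α^2)·(α^2) = α^4.
Reduce using α^3 ≡ α^2 + 1 (mod α^3 + α^2 + 1).
Reduced: α^2 + α + 1.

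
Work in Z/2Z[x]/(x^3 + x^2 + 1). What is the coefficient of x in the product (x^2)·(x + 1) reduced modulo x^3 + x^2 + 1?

0

Multiply in Z/2Z[x]: (x^2)·(x + 1) = x^3 + x^2.
Reduce using x^3 ≡ x^2 + 1 (mod x^3 + x^2 + 1).
Reduced: 1.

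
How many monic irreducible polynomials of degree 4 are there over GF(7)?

588

x^(7^4) − x is the product of all monic irreducibles of degree dividing 4; Möbius inversion gives N = (1/4) Σ μ(4/d)·7^d.
Divisors of 4: 1, 2, 4; μ(4/d) for each: 0, -1, 1.
Σ = − 7^2 + 7^4 = 2352.
N = 2352/4 = 588.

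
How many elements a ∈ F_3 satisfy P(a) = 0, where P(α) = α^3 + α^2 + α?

Evaluate at each of the 3 elements of F_3:
P(0) = 0 → root; P(1) = 0 → root; P(2) = 2.
Roots: {0, 1}.

2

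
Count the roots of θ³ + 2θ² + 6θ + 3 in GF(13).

1

Write g(θ) = θ³ + 2θ² + 6θ + 3.
Evaluate at each of the 13 elements of GF(13):
g(0) = 3; g(1) = 12; g(2) = 5; g(3) = 1; g(4) = 6; g(5) = 0 → root; g(6) = 2; g(7) = 5; g(8) = 2; g(9) = 12; g(10) = 2; g(11) = 4; g(12) = 11.
Roots: {5}.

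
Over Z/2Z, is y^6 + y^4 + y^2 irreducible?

No

Write P(y) = y^6 + y^4 + y^2.
Check for roots in Z/2Z: P(0) = 0 → root; P(1) = 1.
P(0) = 0, so (y) divides P(y); P is reducible.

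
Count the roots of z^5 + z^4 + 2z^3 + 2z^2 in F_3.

3

Write h(z) = z^5 + z^4 + 2z^3 + 2z^2.
Evaluate at each of the 3 elements of F_3:
h(0) = 0 → root; h(1) = 0 → root; h(2) = 0 → root.
Roots: {0, 1, 2}.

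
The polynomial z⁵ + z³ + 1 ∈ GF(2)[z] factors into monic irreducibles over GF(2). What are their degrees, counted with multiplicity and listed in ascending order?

5

Write h(z) = z⁵ + z³ + 1.
Roots in GF(2): h(0) = 1; h(1) = 1.
Complete factorization: h(z) = (z⁵ + z³ + 1).
Factor degrees with multiplicity: 5 = 5.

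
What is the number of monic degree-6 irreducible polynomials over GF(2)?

Gauss's count: N_{2}(6) = (1/6) Σ_{d|6} μ(6/d)·2^d.
Divisors of 6: 1, 2, 3, 6; μ(6/d) for each: 1, -1, -1, 1.
Σ = 2^1 − 2^2 − 2^3 + 2^6 = 54.
N = 54/6 = 9.

9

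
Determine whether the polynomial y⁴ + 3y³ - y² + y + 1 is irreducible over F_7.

Write g(y) = y⁴ + 3y³ - y² + y + 1.
Check for roots in F_7: g(0) = 1; g(1) = 5; g(2) = 4; g(3) = 3; g(4) = 3; g(5) = 1; g(6) = 4.
No roots, so no linear factors.
Degree-2 irreducible divisors: test the 21 monic irreducibles of degree 2 over GF(7).
None of them divide g (all give nonzero remainder).
No irreducible factor of degree ≤ 2 exists, so g is irreducible over GF(7).

Yes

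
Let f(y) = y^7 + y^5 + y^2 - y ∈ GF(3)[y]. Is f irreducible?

Check for roots in GF(3): f(0) = 0 → root; f(1) = 2; f(2) = 0 → root.
f(0) = 0, so (y) divides f(y); f is reducible.

No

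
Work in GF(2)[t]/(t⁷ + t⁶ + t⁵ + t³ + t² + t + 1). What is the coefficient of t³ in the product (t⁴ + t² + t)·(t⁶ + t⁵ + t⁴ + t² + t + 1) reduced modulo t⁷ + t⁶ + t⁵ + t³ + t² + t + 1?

Multiply in GF(2)[t]: (t⁴ + t² + t)·(t⁶ + t⁵ + t⁴ + t² + t + 1) = t¹⁰ + t⁹ + t⁶ + t.
Reduce using t⁷ ≡ t⁶ + t⁵ + t³ + t² + t + 1 (mod t⁷ + t⁶ + t⁵ + t³ + t² + t + 1).
Reduced: t³ + t + 1.

1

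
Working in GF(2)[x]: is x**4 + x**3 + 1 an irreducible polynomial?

Yes

Write m(x) = x**4 + x**3 + 1.
Check for roots in GF(2): m(0) = 1; m(1) = 1.
No roots, so no linear factors.
Monic irreducibles of degree 2 over GF(2): x**2 + x + 1.
None of them divide m (all give nonzero remainder).
No irreducible factor of degree ≤ 2 exists, so m is irreducible over GF(2).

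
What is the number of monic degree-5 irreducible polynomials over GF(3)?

48

x^(3^5) − x is the product of all monic irreducibles of degree dividing 5; Möbius inversion gives N = (1/5) Σ μ(5/d)·3^d.
Divisors of 5: 1, 5; μ(5/d) for each: -1, 1.
Σ = − 3^1 + 3^5 = 240.
N = 240/5 = 48.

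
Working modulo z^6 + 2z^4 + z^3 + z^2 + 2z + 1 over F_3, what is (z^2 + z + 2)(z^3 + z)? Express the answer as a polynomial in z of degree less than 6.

z^5 + z^4 + z^2 + 2z

Multiply in F_3[z]: (z^2 + z + 2)·(z^3 + z) = z^5 + z^4 + z^2 + 2z.
Reduced: z^5 + z^4 + z^2 + 2z.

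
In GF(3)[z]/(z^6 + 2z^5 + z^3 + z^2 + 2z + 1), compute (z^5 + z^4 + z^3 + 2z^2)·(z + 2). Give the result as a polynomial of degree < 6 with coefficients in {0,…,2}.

z^5 + z + 2

Multiply in GF(3)[z]: (z^5 + z^4 + z^3 + 2z^2)·(z + 2) = z^6 + z^3 + z^2.
Reduce using z^6 ≡ z^5 + 2z^3 + 2z^2 + z + 2 (mod z^6 + 2z^5 + z^3 + z^2 + 2z + 1).
Reduced: z^5 + z + 2.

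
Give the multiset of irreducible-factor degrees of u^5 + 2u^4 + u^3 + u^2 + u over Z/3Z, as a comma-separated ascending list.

1, 1, 1, 2

Write g(u) = u^5 + 2u^4 + u^3 + u^2 + u.
Roots in Z/3Z: g(0) = 0 → root; g(1) = 0 → root; g(2) = 0 → root.
Linear factors from roots: (u), (u + 2), (u + 1).
Complete factorization: g(u) = (u)·(u + 1)·(u + 2)·(u^2 + 2u + 2).
Factor degrees with multiplicity: 1 + 1 + 1 + 2 = 5.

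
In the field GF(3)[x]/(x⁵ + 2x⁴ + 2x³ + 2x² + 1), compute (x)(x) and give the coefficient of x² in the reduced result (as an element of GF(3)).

1

Multiply in GF(3)[x]: (x)·(x) = x².
Reduced: x².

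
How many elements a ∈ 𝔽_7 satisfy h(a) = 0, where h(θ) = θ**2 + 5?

Evaluate at each of the 7 elements of 𝔽_7:
h(0) = 5; h(1) = 6; h(2) = 2; h(3) = 0 → root; h(4) = 0 → root; h(5) = 2; h(6) = 6.
Roots: {3, 4}.

2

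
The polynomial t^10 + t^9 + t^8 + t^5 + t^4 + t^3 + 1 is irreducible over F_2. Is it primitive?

Write f(t) = t^10 + t^9 + t^8 + t^5 + t^4 + t^3 + 1.
|GF(2^10)^×| = 2^10 − 1 = 1023. Prime factorization: 1023 = 3·11·31.
f is primitive ⇔ t has order 1023 in GF(2)[t]/(f), i.e. t^(1023/q) ≠ 1 for each prime q | 1023.
t^(341) mod f = t^9 + t^8 + t^7 + t^5 + t + 1.
t^(93) mod f = t^9 + t^8 + t^7 + t^3 + t^2 + 1.
t^(33) mod f = t^7 + t^2 + 1.
None equal 1, so t has full order 1023; f is primitive.

Yes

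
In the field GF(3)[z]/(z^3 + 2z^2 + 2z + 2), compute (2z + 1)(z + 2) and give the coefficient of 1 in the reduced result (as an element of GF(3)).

Multiply in GF(3)[z]: (2z + 1)·(z + 2) = 2z^2 + 2z + 2.
Reduced: 2z^2 + 2z + 2.

2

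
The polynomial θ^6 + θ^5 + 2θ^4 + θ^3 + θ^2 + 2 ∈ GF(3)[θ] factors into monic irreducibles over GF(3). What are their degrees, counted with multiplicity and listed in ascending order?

Write h(θ) = θ^6 + θ^5 + 2θ^4 + θ^3 + θ^2 + 2.
Roots in GF(3): h(0) = 2; h(1) = 2; h(2) = 1.
Complete factorization: h(θ) = (θ^6 + θ^5 + 2θ^4 + θ^3 + θ^2 + 2).
Factor degrees with multiplicity: 6 = 6.

6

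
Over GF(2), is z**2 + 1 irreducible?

No

Write P(z) = z**2 + 1.
Check for roots in GF(2): P(0) = 1; P(1) = 0 → root.
P(1) = 0, so (z − 1) divides P(z); P is reducible.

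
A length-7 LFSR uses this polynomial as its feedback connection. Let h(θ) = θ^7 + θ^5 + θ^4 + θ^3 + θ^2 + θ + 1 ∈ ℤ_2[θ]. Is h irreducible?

Yes

Check for roots in ℤ_2: h(0) = 1; h(1) = 1.
No roots, so no linear factors.
Monic irreducibles of degree 2 over GF(2): θ^2 + θ + 1.
None of them divide h (all give nonzero remainder).
Monic irreducibles of degree 3 over GF(2): θ^3 + θ + 1, θ^3 + θ^2 + 1.
None of them divide h (all give nonzero remainder).
No irreducible factor of degree ≤ 3 exists, so h is irreducible over GF(2).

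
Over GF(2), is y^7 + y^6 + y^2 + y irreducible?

Write h(y) = y^7 + y^6 + y^2 + y.
Check for roots in GF(2): h(0) = 0 → root; h(1) = 0 → root.
h(0) = 0, so (y) divides h(y); h is reducible.

No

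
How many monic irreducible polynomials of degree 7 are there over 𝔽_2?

18

Gauss's count: N_{2}(7) = (1/7) Σ_{d|7} μ(7/d)·2^d.
Divisors of 7: 1, 7; μ(7/d) for each: -1, 1.
Σ = − 2^1 + 2^7 = 126.
N = 126/7 = 18.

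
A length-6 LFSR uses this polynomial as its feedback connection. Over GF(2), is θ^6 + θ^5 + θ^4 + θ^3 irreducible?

No

Write g(θ) = θ^6 + θ^5 + θ^4 + θ^3.
Check for roots in GF(2): g(0) = 0 → root; g(1) = 0 → root.
g(0) = 0, so (θ) divides g(θ); g is reducible.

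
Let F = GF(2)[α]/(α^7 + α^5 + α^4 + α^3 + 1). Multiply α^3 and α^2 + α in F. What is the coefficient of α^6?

Multiply in GF(2)[α]: (α^3)·(α^2 + α) = α^5 + α^4.
Reduced: α^5 + α^4.

0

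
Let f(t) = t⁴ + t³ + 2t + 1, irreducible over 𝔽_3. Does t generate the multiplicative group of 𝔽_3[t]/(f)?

|GF(3^4)^×| = 3^4 − 1 = 80. Prime factorization: 80 = 2^4·5.
f is primitive ⇔ t has order 80 in GF(3)[t]/(f), i.e. t^(80/q) ≠ 1 for each prime q | 80.
t^(40) mod f = 1
t^(16) mod f = 2t² + t + 1.
Since t^(40) = 1, the order of t divides 40 < 80; not primitive.

No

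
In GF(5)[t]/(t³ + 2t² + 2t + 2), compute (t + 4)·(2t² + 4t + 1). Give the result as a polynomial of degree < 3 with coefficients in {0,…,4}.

Multiply in GF(5)[t]: (t + 4)·(2t² + 4t + 1) = 2t³ + 2t² + 2t + 4.
Reduce using t³ ≡ 3t² + 3t + 3 (mod t³ + 2t² + 2t + 2).
Reduced: 3t² + 3t.

3t^2 + 3t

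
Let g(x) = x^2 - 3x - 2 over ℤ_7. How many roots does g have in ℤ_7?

0

Evaluate at each of the 7 elements of ℤ_7:
g(0) = 5; g(1) = 3; g(2) = 3; g(3) = 5; g(4) = 2; g(5) = 1; g(6) = 2.
No element is a root.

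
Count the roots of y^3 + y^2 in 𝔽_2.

Write f(y) = y^3 + y^2.
Evaluate at each of the 2 elements of 𝔽_2:
f(0) = 0 → root; f(1) = 0 → root.
Roots: {0, 1}.

2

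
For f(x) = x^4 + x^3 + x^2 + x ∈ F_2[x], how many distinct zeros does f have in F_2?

Evaluate at each of the 2 elements of F_2:
f(0) = 0 → root; f(1) = 0 → root.
Roots: {0, 1}.

2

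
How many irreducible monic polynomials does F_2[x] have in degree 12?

The number of monic irreducibles of degree 12 over GF(2) is (1/12)·Σ_{d∣12} μ(12/d) 2^d.
Divisors of 12: 1, 2, 3, 4, 6, 12; μ(12/d) for each: 0, 1, 0, -1, -1, 1.
Σ = 2^2 − 2^4 − 2^6 + 2^12 = 4020.
N = 4020/12 = 335.

335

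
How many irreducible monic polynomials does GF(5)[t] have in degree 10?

976248

By the necklace-counting formula, N_5(10) = (1/10) Σ_{d|10} μ(10/d)·5^d.
Divisors of 10: 1, 2, 5, 10; μ(10/d) for each: 1, -1, -1, 1.
Σ = 5^1 − 5^2 − 5^5 + 5^10 = 9762480.
N = 9762480/10 = 976248.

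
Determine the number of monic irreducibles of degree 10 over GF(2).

99

x^(2^10) − x is the product of all monic irreducibles of degree dividing 10; Möbius inversion gives N = (1/10) Σ μ(10/d)·2^d.
Divisors of 10: 1, 2, 5, 10; μ(10/d) for each: 1, -1, -1, 1.
Σ = 2^1 − 2^2 − 2^5 + 2^10 = 990.
N = 990/10 = 99.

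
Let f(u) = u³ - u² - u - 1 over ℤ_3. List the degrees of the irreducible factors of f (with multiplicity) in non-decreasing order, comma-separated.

3

Roots in ℤ_3: f(0) = 2; f(1) = 1; f(2) = 1.
Complete factorization: f(u) = (u³ - u² - u - 1).
Factor degrees with multiplicity: 3 = 3.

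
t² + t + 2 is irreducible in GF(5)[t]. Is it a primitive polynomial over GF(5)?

Write f(t) = t² + t + 2.
|GF(5^2)^×| = 5^2 − 1 = 24. Prime factorization: 24 = 2^3·3.
f is primitive ⇔ t has order 24 in GF(5)[t]/(f), i.e. t^(24/q) ≠ 1 for each prime q | 24.
t^(12) mod f = 4.
t^(8) mod f = 3t + 1.
None equal 1, so t has full order 24; f is primitive.

Yes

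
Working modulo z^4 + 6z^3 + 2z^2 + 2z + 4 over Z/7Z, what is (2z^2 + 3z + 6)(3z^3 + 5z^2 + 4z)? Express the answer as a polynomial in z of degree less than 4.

5z^3 + z^2 + 6z + 5

Multiply in Z/7Z[z]: (2z^2 + 3z + 6)·(3z^3 + 5z^2 + 4z) = 6z^5 + 5z^4 + 6z^3 + 3z.
Reduce using z^4 ≡ z^3 + 5z^2 + 5z + 3 (mod z^4 + 6z^3 + 2z^2 + 2z + 4).
Reduced: 5z^3 + z^2 + 6z + 5.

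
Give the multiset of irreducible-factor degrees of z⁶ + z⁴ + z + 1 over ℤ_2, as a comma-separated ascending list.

1, 2, 3

Write h(z) = z⁶ + z⁴ + z + 1.
Roots in ℤ_2: h(0) = 1; h(1) = 0 → root.
Linear factors from roots: (z + 1).
Complete factorization: h(z) = (z + 1)·(z² + z + 1)·(z³ + z + 1).
Factor degrees with multiplicity: 1 + 2 + 3 = 6.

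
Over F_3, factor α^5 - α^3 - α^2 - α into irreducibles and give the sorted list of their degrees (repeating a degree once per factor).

1, 1, 1, 2

Write h(α) = α^5 - α^3 - α^2 - α.
Roots in F_3: h(0) = 0 → root; h(1) = 1; h(2) = 0 → root.
Linear factors from roots: (α), (α + 1).
Complete factorization: h(α) = (α)·(α + 1)^2·(α^2 + α - 1).
Factor degrees with multiplicity: 1 + 1 + 1 + 2 = 5.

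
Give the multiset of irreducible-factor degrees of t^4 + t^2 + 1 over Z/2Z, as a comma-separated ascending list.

Write h(t) = t^4 + t^2 + 1.
Roots in Z/2Z: h(0) = 1; h(1) = 1.
Complete factorization: h(t) = (t^2 + t + 1)^2.
Factor degrees with multiplicity: 2 + 2 = 4.

2, 2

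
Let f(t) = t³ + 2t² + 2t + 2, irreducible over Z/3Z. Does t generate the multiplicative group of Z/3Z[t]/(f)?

No

|GF(3^3)^×| = 3^3 − 1 = 26. Prime factorization: 26 = 2·13.
f is primitive ⇔ t has order 26 in GF(3)[t]/(f), i.e. t^(26/q) ≠ 1 for each prime q | 26.
t^(13) mod f = 1
t^(2) mod f = t².
Since t^(13) = 1, the order of t divides 13 < 26; not primitive.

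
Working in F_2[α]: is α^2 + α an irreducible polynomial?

Write f(α) = α^2 + α.
Check for roots in F_2: f(0) = 0 → root; f(1) = 0 → root.
f(0) = 0, so (α) divides f(α); f is reducible.

No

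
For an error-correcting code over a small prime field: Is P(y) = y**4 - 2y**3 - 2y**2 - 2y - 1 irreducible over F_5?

Yes

Check for roots in F_5: P(0) = 4; P(1) = 4; P(2) = 2; P(3) = 2; P(4) = 2.
No roots, so no linear factors.
Degree-2 irreducible divisors: test the 10 monic irreducibles of degree 2 over GF(5).
None of them divide P (all give nonzero remainder).
No irreducible factor of degree ≤ 2 exists, so P is irreducible over GF(5).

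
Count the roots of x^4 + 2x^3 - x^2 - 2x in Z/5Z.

4

Write P(x) = x^4 + 2x^3 - x^2 - 2x.
Evaluate at each of the 5 elements of Z/5Z:
P(0) = 0 → root; P(1) = 0 → root; P(2) = 4; P(3) = 0 → root; P(4) = 0 → root.
Roots: {0, 1, 3, 4}.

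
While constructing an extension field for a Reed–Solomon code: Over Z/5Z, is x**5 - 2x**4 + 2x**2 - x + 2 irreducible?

Yes

Write h(x) = x**5 - 2x**4 + 2x**2 - x + 2.
Check for roots in Z/5Z: h(0) = 2; h(1) = 2; h(2) = 3; h(3) = 3; h(4) = 2.
No roots, so no linear factors.
Degree-2 irreducible divisors: test the 10 monic irreducibles of degree 2 over GF(5).
None of them divide h (all give nonzero remainder).
No irreducible factor of degree ≤ 2 exists, so h is irreducible over GF(5).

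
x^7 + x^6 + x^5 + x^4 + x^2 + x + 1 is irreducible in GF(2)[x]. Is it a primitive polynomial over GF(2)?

Write f(x) = x^7 + x^6 + x^5 + x^4 + x^2 + x + 1.
|GF(2^7)^×| = 2^7 − 1 = 127. Prime factorization: 127 = 127.
f is primitive ⇔ x has order 127 in GF(2)[x]/(f), i.e. x^(127/q) ≠ 1 for each prime q | 127.
x^(1) mod f = x.
None equal 1, so x has full order 127; f is primitive.

Yes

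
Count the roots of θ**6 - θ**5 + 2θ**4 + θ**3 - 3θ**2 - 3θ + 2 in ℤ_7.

1

Write h(θ) = θ**6 - θ**5 + 2θ**4 + θ**3 - 3θ**2 - 3θ + 2.
Evaluate at each of the 7 elements of ℤ_7:
h(0) = 2; h(1) = 6; h(2) = 0 → root; h(3) = 4; h(4) = 6; h(5) = 4; h(6) = 5.
Roots: {2}.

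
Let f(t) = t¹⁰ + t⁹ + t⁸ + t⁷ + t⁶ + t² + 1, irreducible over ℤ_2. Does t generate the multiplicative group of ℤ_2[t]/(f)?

No

|GF(2^10)^×| = 2^10 − 1 = 1023. Prime factorization: 1023 = 3·11·31.
f is primitive ⇔ t has order 1023 in GF(2)[t]/(f), i.e. t^(1023/q) ≠ 1 for each prime q | 1023.
t^(341) mod f = 1
t^(93) mod f = t⁷ + t⁶ + t⁵ + t⁴ + 1.
t^(33) mod f = t⁷ + t³ + t² + t.
Since t^(341) = 1, the order of t divides 341 < 1023; not primitive.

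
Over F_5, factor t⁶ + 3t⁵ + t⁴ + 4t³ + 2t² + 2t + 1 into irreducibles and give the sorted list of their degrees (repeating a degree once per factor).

6

Write h(t) = t⁶ + 3t⁵ + t⁴ + 4t³ + 2t² + 2t + 1.
Roots in F_5: h(0) = 1; h(1) = 4; h(2) = 1; h(3) = 2; h(4) = 1.
Complete factorization: h(t) = (t⁶ + 3t⁵ + t⁴ + 4t³ + 2t² + 2t + 1).
Factor degrees with multiplicity: 6 = 6.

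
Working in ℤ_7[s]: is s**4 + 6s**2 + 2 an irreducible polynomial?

No

Write P(s) = s**4 + 6s**2 + 2.
Check for roots in ℤ_7: P(0) = 2; P(1) = 2; P(2) = 0 → root; P(3) = 4; P(4) = 4; P(5) = 0 → root; P(6) = 2.
P(2) = 0, so (s − 2) divides P(s); P is reducible.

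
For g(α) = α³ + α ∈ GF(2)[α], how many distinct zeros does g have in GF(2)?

Evaluate at each of the 2 elements of GF(2):
g(0) = 0 → root; g(1) = 0 → root.
Roots: {0, 1}.

2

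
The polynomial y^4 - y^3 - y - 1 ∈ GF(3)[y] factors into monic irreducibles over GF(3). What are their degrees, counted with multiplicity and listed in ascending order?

2, 2

Write g(y) = y^4 - y^3 - y - 1.
Roots in GF(3): g(0) = 2; g(1) = 1; g(2) = 2.
Complete factorization: g(y) = (y^2 + 1)·(y^2 - y - 1).
Factor degrees with multiplicity: 2 + 2 = 4.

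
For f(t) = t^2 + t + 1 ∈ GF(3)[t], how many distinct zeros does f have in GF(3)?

1

Evaluate at each of the 3 elements of GF(3):
f(0) = 1; f(1) = 0 → root; f(2) = 1.
Roots: {1}.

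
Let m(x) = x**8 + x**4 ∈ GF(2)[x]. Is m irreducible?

Check for roots in GF(2): m(0) = 0 → root; m(1) = 0 → root.
m(0) = 0, so (x) divides m(x); m is reducible.

No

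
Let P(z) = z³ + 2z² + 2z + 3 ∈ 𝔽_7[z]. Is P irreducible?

Check for roots in 𝔽_7: P(0) = 3; P(1) = 1; P(2) = 2; P(3) = 5; P(4) = 2; P(5) = 6; P(6) = 2.
No roots. A degree-3 polynomial over a field with no linear factor is irreducible.

Yes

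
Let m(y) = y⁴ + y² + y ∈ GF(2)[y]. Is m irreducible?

No

Check for roots in GF(2): m(0) = 0 → root; m(1) = 1.
m(0) = 0, so (y) divides m(y); m is reducible.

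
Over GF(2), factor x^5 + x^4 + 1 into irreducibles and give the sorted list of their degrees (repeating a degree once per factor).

Write f(x) = x^5 + x^4 + 1.
Roots in GF(2): f(0) = 1; f(1) = 1.
Complete factorization: f(x) = (x^2 + x + 1)·(x^3 + x + 1).
Factor degrees with multiplicity: 2 + 3 = 5.

2, 3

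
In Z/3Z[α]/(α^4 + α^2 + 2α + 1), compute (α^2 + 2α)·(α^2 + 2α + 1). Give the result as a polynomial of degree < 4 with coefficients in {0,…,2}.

Multiply in Z/3Z[α]: (α^2 + 2α)·(α^2 + 2α + 1) = α^4 + α^3 + 2α^2 + 2α.
Reduce using α^4 ≡ 2α^2 + α + 2 (mod α^4 + α^2 + 2α + 1).
Reduced: α^3 + α^2 + 2.

α^3 + α^2 + 2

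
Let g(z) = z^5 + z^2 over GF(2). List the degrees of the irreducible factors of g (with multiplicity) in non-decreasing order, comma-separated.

1, 1, 1, 2

Roots in GF(2): g(0) = 0 → root; g(1) = 0 → root.
Linear factors from roots: (z), (z + 1).
Complete factorization: g(z) = (z + 1)·(z)^2·(z^2 + z + 1).
Factor degrees with multiplicity: 1 + 1 + 1 + 2 = 5.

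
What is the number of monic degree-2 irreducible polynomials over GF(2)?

x^(2^2) − x is the product of all monic irreducibles of degree dividing 2; Möbius inversion gives N = (1/2) Σ μ(2/d)·2^d.
Divisors of 2: 1, 2; μ(2/d) for each: -1, 1.
Σ = − 2^1 + 2^2 = 2.
N = 2/2 = 1.

1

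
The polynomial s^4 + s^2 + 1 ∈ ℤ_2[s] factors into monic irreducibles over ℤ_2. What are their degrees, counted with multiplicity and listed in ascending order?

Write f(s) = s^4 + s^2 + 1.
Roots in ℤ_2: f(0) = 1; f(1) = 1.
Complete factorization: f(s) = (s^2 + s + 1)^2.
Factor degrees with multiplicity: 2 + 2 = 4.

2, 2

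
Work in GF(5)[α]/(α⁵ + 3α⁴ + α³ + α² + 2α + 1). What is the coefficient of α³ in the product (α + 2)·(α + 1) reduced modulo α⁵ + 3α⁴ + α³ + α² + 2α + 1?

Multiply in GF(5)[α]: (α + 2)·(α + 1) = α² + 3α + 2.
Reduced: α² + 3α + 2.

0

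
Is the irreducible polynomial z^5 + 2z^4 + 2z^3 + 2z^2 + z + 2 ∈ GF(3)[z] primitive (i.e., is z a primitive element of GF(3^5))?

Write f(z) = z^5 + 2z^4 + 2z^3 + 2z^2 + z + 2.
|GF(3^5)^×| = 3^5 − 1 = 242. Prime factorization: 242 = 2·11^2.
f is primitive ⇔ z has order 242 in GF(3)[z]/(f), i.e. z^(242/q) ≠ 1 for each prime q | 242.
z^(121) mod f = 1
z^(22) mod f = z^4 + z^2 + 2z.
Since z^(121) = 1, the order of z divides 121 < 242; not primitive.

No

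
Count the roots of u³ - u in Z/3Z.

3

Write f(u) = u³ - u.
Evaluate at each of the 3 elements of Z/3Z:
f(0) = 0 → root; f(1) = 0 → root; f(2) = 0 → root.
Roots: {0, 1, 2}.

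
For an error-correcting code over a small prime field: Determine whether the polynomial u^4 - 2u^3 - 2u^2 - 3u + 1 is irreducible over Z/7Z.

Write m(u) = u^4 - 2u^3 - 2u^2 - 3u + 1.
Check for roots in Z/7Z: m(0) = 1; m(1) = 2; m(2) = 1; m(3) = 1; m(4) = 1; m(5) = 3; m(6) = 5.
No roots, so no linear factors.
Degree-2 irreducible divisors: test the 21 monic irreducibles of degree 2 over GF(7).
None of them divide m (all give nonzero remainder).
No irreducible factor of degree ≤ 2 exists, so m is irreducible over GF(7).

Yes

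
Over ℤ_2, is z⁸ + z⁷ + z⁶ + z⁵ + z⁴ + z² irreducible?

Write g(z) = z⁸ + z⁷ + z⁶ + z⁵ + z⁴ + z².
Check for roots in ℤ_2: g(0) = 0 → root; g(1) = 0 → root.
g(0) = 0, so (z) divides g(z); g is reducible.

No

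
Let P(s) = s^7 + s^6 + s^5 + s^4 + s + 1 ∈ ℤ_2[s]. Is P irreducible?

No

Check for roots in ℤ_2: P(0) = 1; P(1) = 0 → root.
P(1) = 0, so (s − 1) divides P(s); P is reducible.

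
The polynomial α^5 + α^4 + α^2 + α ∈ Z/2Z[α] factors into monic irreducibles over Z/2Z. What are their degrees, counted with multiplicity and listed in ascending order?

Write g(α) = α^5 + α^4 + α^2 + α.
Roots in Z/2Z: g(0) = 0 → root; g(1) = 0 → root.
Linear factors from roots: (α), (α + 1).
Complete factorization: g(α) = (α)·(α + 1)^2·(α^2 + α + 1).
Factor degrees with multiplicity: 1 + 1 + 1 + 2 = 5.

1, 1, 1, 2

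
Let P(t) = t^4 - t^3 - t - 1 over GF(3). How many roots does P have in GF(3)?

Evaluate at each of the 3 elements of GF(3):
P(0) = 2; P(1) = 1; P(2) = 2.
No element is a root.

0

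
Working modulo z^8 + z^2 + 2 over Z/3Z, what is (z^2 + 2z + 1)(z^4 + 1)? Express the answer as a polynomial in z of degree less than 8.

Multiply in Z/3Z[z]: (z^2 + 2z + 1)·(z^4 + 1) = z^6 + 2z^5 + z^4 + z^2 + 2z + 1.
Reduced: z^6 + 2z^5 + z^4 + z^2 + 2z + 1.

z^6 + 2z^5 + z^4 + z^2 + 2z + 1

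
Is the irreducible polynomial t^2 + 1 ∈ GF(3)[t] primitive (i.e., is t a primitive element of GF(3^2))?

No

Write f(t) = t^2 + 1.
|GF(3^2)^×| = 3^2 − 1 = 8. Prime factorization: 8 = 2^3.
f is primitive ⇔ t has order 8 in GF(3)[t]/(f), i.e. t^(8/q) ≠ 1 for each prime q | 8.
t^(4) mod f = 1
Since t^(4) = 1, the order of t divides 4 < 8; not primitive.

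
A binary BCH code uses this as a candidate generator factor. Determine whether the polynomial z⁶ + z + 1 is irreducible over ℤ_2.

Yes

Write P(z) = z⁶ + z + 1.
Check for roots in ℤ_2: P(0) = 1; P(1) = 1.
No roots, so no linear factors.
Monic irreducibles of degree 2 over GF(2): z² + z + 1.
None of them divide P (all give nonzero remainder).
Monic irreducibles of degree 3 over GF(2): z³ + z + 1, z³ + z² + 1.
None of them divide P (all give nonzero remainder).
No irreducible factor of degree ≤ 3 exists, so P is irreducible over GF(2).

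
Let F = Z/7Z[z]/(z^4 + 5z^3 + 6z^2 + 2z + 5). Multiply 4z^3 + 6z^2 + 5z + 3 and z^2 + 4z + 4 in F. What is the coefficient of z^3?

Multiply in Z/7Z[z]: (4z^3 + 6z^2 + 5z + 3)·(z^2 + 4z + 4) = 4z^5 + z^4 + 3z^3 + 5z^2 + 4z + 5.
Reduce using z^4 ≡ 2z^3 + z^2 + 5z + 2 (mod z^4 + 5z^3 + 6z^2 + 2z + 5).
Reduced: 4z^3 + 6z^2 + z + 2.

4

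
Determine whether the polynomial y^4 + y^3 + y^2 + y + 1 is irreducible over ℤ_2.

Yes

Write m(y) = y^4 + y^3 + y^2 + y + 1.
Check for roots in ℤ_2: m(0) = 1; m(1) = 1.
No roots, so no linear factors.
Monic irreducibles of degree 2 over GF(2): y^2 + y + 1.
None of them divide m (all give nonzero remainder).
No irreducible factor of degree ≤ 2 exists, so m is irreducible over GF(2).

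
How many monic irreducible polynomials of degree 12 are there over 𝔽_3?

44220

x^(3^12) − x is the product of all monic irreducibles of degree dividing 12; Möbius inversion gives N = (1/12) Σ μ(12/d)·3^d.
Divisors of 12: 1, 2, 3, 4, 6, 12; μ(12/d) for each: 0, 1, 0, -1, -1, 1.
Σ = 3^2 − 3^4 − 3^6 + 3^12 = 530640.
N = 530640/12 = 44220.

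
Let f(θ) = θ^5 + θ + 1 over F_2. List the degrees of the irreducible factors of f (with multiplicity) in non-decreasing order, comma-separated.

2, 3

Roots in F_2: f(0) = 1; f(1) = 1.
Complete factorization: f(θ) = (θ^2 + θ + 1)·(θ^3 + θ^2 + 1).
Factor degrees with multiplicity: 2 + 3 = 5.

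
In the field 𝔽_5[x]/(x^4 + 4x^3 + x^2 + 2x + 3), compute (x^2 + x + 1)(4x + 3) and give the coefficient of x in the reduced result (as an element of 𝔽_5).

Multiply in 𝔽_5[x]: (x^2 + x + 1)·(4x + 3) = 4x^3 + 2x^2 + 2x + 3.
Reduced: 4x^3 + 2x^2 + 2x + 3.

2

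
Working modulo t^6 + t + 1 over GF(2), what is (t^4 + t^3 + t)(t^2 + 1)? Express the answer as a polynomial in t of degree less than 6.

Multiply in GF(2)[t]: (t^4 + t^3 + t)·(t^2 + 1) = t^6 + t^5 + t^4 + t.
Reduce using t^6 ≡ t + 1 (mod t^6 + t + 1).
Reduced: t^5 + t^4 + 1.

t^5 + t^4 + 1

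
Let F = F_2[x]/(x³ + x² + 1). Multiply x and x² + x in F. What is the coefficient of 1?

1

Multiply in F_2[x]: (x)·(x² + x) = x³ + x².
Reduce using x³ ≡ x² + 1 (mod x³ + x² + 1).
Reduced: 1.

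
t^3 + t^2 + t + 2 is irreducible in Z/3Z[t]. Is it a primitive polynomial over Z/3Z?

Write f(t) = t^3 + t^2 + t + 2.
|GF(3^3)^×| = 3^3 − 1 = 26. Prime factorization: 26 = 2·13.
f is primitive ⇔ t has order 26 in GF(3)[t]/(f), i.e. t^(26/q) ≠ 1 for each prime q | 26.
t^(13) mod f = 1
t^(2) mod f = t^2.
Since t^(13) = 1, the order of t divides 13 < 26; not primitive.

No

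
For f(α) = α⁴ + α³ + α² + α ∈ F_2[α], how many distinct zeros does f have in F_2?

2

Evaluate at each of the 2 elements of F_2:
f(0) = 0 → root; f(1) = 0 → root.
Roots: {0, 1}.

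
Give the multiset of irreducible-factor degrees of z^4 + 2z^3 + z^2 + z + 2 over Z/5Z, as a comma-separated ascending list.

Write f(z) = z^4 + 2z^3 + z^2 + z + 2.
Roots in Z/5Z: f(0) = 2; f(1) = 2; f(2) = 0 → root; f(3) = 4; f(4) = 1.
Linear factors from roots: (z + 3).
Complete factorization: f(z) = (z + 3)·(z^3 + 4z^2 + 4z + 4).
Factor degrees with multiplicity: 1 + 3 = 4.

1, 3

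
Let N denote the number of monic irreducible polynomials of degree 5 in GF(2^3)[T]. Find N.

x^(8^5) − x is the product of all monic irreducibles of degree dividing 5; Möbius inversion gives N = (1/5) Σ μ(5/d)·8^d.
Divisors of 5: 1, 5; μ(5/d) for each: -1, 1.
Σ = − 8^1 + 8^5 = 32760.
N = 32760/5 = 6552.

6552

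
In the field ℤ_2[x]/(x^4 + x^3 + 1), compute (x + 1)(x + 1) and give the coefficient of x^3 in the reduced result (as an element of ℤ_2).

Multiply in ℤ_2[x]: (x + 1)·(x + 1) = x^2 + 1.
Reduced: x^2 + 1.

0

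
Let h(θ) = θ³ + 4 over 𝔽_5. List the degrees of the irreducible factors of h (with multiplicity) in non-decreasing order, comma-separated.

Roots in 𝔽_5: h(0) = 4; h(1) = 0 → root; h(2) = 2; h(3) = 1; h(4) = 3.
Linear factors from roots: (θ + 4).
Complete factorization: h(θ) = (θ + 4)·(θ² + θ + 1).
Factor degrees with multiplicity: 1 + 2 = 3.

1, 2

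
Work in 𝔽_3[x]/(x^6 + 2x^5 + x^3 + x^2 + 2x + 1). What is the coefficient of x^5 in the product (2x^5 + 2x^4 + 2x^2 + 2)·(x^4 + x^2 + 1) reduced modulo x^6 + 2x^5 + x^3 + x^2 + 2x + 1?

Multiply in 𝔽_3[x]: (2x^5 + 2x^4 + 2x^2 + 2)·(x^4 + x^2 + 1) = 2x^9 + 2x^8 + 2x^7 + x^6 + 2x^5 + x^2 + 2.
Reduce using x^6 ≡ x^5 + 2x^3 + 2x^2 + x + 2 (mod x^6 + 2x^5 + x^3 + x^2 + 2x + 1).
Reduced: x^5 + x^4 + x^2 + 2x.

1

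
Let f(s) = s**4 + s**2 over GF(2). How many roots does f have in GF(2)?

Evaluate at each of the 2 elements of GF(2):
f(0) = 0 → root; f(1) = 0 → root.
Roots: {0, 1}.

2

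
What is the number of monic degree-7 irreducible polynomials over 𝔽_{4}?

2340

Gauss's count: N_{4}(7) = (1/7) Σ_{d|7} μ(7/d)·4^d.
Divisors of 7: 1, 7; μ(7/d) for each: -1, 1.
Σ = − 4^1 + 4^7 = 16380.
N = 16380/7 = 2340.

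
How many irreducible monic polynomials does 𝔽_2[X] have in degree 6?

9

By the necklace-counting formula, N_2(6) = (1/6) Σ_{d|6} μ(6/d)·2^d.
Divisors of 6: 1, 2, 3, 6; μ(6/d) for each: 1, -1, -1, 1.
Σ = 2^1 − 2^2 − 2^3 + 2^6 = 54.
N = 54/6 = 9.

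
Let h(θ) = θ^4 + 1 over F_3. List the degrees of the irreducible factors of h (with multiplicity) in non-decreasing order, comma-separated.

Roots in F_3: h(0) = 1; h(1) = 2; h(2) = 2.
Complete factorization: h(θ) = (θ^2 + θ - 1)·(θ^2 - θ - 1).
Factor degrees with multiplicity: 2 + 2 = 4.

2, 2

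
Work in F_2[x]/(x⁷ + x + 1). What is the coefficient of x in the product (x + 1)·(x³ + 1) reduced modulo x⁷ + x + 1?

1

Multiply in F_2[x]: (x + 1)·(x³ + 1) = x⁴ + x³ + x + 1.
Reduced: x⁴ + x³ + x + 1.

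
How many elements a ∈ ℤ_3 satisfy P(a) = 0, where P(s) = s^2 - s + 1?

1

Evaluate at each of the 3 elements of ℤ_3:
P(0) = 1; P(1) = 1; P(2) = 0 → root.
Roots: {2}.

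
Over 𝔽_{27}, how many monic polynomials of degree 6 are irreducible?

x^(27^6) − x is the product of all monic irreducibles of degree dividing 6; Möbius inversion gives N = (1/6) Σ μ(6/d)·27^d.
Divisors of 6: 1, 2, 3, 6; μ(6/d) for each: 1, -1, -1, 1.
Σ = 27^1 − 27^2 − 27^3 + 27^6 = 387400104.
N = 387400104/6 = 64566684.

64566684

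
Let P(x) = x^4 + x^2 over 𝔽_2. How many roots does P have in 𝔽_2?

2

Evaluate at each of the 2 elements of 𝔽_2:
P(0) = 0 → root; P(1) = 0 → root.
Roots: {0, 1}.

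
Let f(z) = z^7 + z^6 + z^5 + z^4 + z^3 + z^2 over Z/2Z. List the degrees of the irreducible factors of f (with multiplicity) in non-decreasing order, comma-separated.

1, 1, 1, 2, 2

Roots in Z/2Z: f(0) = 0 → root; f(1) = 0 → root.
Linear factors from roots: (z), (z + 1).
Complete factorization: f(z) = (z + 1)·(z)^2·(z^2 + z + 1)^2.
Factor degrees with multiplicity: 1 + 1 + 1 + 2 + 2 = 7.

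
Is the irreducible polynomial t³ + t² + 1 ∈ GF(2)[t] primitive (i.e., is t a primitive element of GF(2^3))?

Yes

Write f(t) = t³ + t² + 1.
|GF(2^3)^×| = 2^3 − 1 = 7. Prime factorization: 7 = 7.
f is primitive ⇔ t has order 7 in GF(2)[t]/(f), i.e. t^(7/q) ≠ 1 for each prime q | 7.
t^(1) mod f = t.
None equal 1, so t has full order 7; f is primitive.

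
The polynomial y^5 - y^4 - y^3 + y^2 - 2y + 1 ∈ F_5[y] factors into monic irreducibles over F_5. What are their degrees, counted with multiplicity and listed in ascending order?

5

Write f(y) = y^5 - y^4 - y^3 + y^2 - 2y + 1.
Roots in F_5: f(0) = 1; f(1) = 4; f(2) = 4; f(3) = 4; f(4) = 3.
Complete factorization: f(y) = (y^5 - y^4 - y^3 + y^2 - 2y + 1).
Factor degrees with multiplicity: 5 = 5.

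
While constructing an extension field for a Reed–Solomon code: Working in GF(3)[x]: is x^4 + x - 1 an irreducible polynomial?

Write h(x) = x^4 + x - 1.
Check for roots in GF(3): h(0) = 2; h(1) = 1; h(2) = 2.
No roots, so no linear factors.
Monic irreducibles of degree 2 over GF(3): x^2 + 1, x^2 + x - 1, x^2 - x - 1.
None of them divide h (all give nonzero remainder).
No irreducible factor of degree ≤ 2 exists, so h is irreducible over GF(3).

Yes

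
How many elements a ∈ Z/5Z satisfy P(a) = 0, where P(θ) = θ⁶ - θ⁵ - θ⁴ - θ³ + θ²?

1

Evaluate at each of the 5 elements of Z/5Z:
P(0) = 0 → root; P(1) = 4; P(2) = 2; P(3) = 2; P(4) = 3.
Roots: {0}.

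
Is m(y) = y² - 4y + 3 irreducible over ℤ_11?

Check each element of ℤ_11 for a root: m(0)=3, m(1)=0, m(2)=10, m(3)=0, m(4)=3, m(5)=8, m(6)=4, m(7)=2, m(8)=2, m(9)=4, m(10)=8.
m(1) = 0, so (y − 1) divides m(y); m is reducible.

No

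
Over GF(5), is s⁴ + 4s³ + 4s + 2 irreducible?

No

Write h(s) = s⁴ + 4s³ + 4s + 2.
Check for roots in GF(5): h(0) = 2; h(1) = 1; h(2) = 3; h(3) = 3; h(4) = 0 → root.
h(4) = 0, so (s − 4) divides h(s); h is reducible.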